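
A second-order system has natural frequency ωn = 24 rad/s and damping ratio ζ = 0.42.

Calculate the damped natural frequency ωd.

ωd = ωn√(1 - ζ²) = 24√(1 - 0.42²) = 21.78 rad/s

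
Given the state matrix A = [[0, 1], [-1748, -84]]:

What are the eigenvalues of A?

det(A - λI) = λ² - (-84)λ + 1748 = (λ - (-46))(λ - (-38)). Eigenvalues: -46, -38.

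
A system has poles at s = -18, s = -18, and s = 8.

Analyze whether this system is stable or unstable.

Pole(s) at s = 8 are not in the left half-plane. System is unstable.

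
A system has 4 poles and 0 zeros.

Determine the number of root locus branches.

Root locus has n branches where n = number of poles = 4.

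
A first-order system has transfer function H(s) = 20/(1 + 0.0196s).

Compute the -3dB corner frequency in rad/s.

Corner frequency = 1/τ = 1/0.0196 = 51.02 rad/s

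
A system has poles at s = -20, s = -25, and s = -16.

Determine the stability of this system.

All poles are in the left half-plane. System is stable.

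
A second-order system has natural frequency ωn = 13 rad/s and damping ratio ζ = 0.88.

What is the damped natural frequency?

ωd = ωn√(1 - ζ²) = 13√(1 - 0.88²) = 6.17 rad/s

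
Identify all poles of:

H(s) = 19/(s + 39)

Pole is where denominator = 0: s + 39 = 0, so s = -39.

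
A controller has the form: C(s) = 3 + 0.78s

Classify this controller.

This is a Proportional-Derivative (PD) controller.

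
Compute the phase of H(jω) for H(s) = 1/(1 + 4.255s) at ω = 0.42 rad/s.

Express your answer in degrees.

Phase = -arctan(ωτ) = -arctan(0.42 × 4.255) = -60.8°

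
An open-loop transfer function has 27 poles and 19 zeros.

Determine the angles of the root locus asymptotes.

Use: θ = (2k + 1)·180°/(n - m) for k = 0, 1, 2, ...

n - m = 27 - 19 = 8. Angles: θk = (2k + 1)·180°/8 = 22.5°, 67.5°, 112.5°, 157.5°, 202.5°, 247.5°, 292.5°, 337.5°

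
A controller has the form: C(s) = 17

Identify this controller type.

This is a Proportional (P) controller.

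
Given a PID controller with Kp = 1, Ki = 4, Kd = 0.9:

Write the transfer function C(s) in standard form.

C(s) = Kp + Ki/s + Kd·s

Substituting values: C(s) = 1 + 4/s + 0.9s = (0.9s² + s + 4)/s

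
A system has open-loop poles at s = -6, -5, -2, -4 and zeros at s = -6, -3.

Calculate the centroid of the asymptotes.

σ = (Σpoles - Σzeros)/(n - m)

σ = (Σpoles - Σzeros)/(n - m) = (-17 - (-9))/(4 - 2) = -8/2 = -4.0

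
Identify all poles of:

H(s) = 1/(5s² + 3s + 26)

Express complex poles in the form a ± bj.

Discriminant = 3² - 4×5×26 = 9 - 520 = -511 < 0, so the poles are a complex conjugate pair s = (-3 ± j√511)/(2×5). Real part = -3/(2×5) = -3/10 = -0.3; imaginary part = ±√511/(2×5) ≈ 2.2605. Poles: s = -0.3 ± 2.2605j.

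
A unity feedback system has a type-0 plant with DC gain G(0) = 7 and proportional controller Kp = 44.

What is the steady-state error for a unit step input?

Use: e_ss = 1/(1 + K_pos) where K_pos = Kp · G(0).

K_pos = Kp · G(0) = 44 × 7 = 308. e_ss = 1/(1 + 308) = 0.0032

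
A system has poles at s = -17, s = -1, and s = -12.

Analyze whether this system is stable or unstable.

All poles are in the left half-plane. System is stable.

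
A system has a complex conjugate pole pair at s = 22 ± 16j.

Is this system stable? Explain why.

Real part of poles is 22 (> 0, right half-plane). Unstable.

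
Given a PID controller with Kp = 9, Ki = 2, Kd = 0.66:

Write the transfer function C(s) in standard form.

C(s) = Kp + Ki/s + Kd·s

Substituting values: C(s) = 9 + 2/s + 0.66s = (0.66s² + 9s + 2)/s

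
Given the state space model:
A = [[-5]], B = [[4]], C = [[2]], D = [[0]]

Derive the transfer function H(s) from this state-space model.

(sI - A)⁻¹ = 1/(s + 5). H(s) = 2 × 4/(s + 5) + 0 = 8/(s + 5).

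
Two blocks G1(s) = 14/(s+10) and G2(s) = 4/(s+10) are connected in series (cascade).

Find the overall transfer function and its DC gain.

Series: multiply transfer functions. G_eq = 14/(s+10) × 4/(s+10) = 56/((s+10)(s+10)). DC gain = 56/(10×10) = 0.56.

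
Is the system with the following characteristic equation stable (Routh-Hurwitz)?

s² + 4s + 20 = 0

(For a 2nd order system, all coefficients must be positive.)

Coefficients: 1, 4, 20. All positive, so system is stable.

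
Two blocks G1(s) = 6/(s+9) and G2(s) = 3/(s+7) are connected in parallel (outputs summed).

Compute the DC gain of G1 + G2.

Parallel: G_eq = G1 + G2. DC gain = G1(0) + G2(0) = 6/9 + 3/7 = 0.6667 + 0.4286 = 1.0952.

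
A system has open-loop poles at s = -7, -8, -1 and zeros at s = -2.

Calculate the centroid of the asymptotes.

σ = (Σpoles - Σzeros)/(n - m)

σ = (Σpoles - Σzeros)/(n - m) = (-16 - (-2))/(3 - 1) = -14/2 = -7.0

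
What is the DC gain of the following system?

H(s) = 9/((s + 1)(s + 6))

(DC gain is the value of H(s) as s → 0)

DC gain = H(0) = 9/(1 × 6) = 9/6 = 1.5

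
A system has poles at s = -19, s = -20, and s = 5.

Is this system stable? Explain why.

Pole(s) at s = 5 are not in the left half-plane. System is unstable.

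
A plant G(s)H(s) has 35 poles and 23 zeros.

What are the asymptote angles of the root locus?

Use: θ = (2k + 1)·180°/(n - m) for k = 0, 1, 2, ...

n - m = 35 - 23 = 12. Angles: θk = (2k + 1)·180°/12 = 15°, 45°, 75°, 105°, 135°, 165°, 195°, 225°, 255°, 285°, 315°, 345°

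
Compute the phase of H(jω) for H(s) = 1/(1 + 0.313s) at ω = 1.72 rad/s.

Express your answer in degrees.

Phase = -arctan(ωτ) = -arctan(1.72 × 0.313) = -28.3°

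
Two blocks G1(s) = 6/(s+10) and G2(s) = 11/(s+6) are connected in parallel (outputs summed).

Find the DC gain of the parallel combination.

Parallel: G_eq = G1 + G2. DC gain = G1(0) + G2(0) = 6/10 + 11/6 = 0.6 + 1.8333 = 2.4333.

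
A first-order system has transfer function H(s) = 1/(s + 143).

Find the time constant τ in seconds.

For H(s) = 1/(s + 1/τ), the pole is at -1/τ = -143, so τ = 1/143 = 0.0070 s.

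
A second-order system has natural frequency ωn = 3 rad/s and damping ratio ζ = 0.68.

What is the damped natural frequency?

ωd = ωn√(1 - ζ²) = 3√(1 - 0.68²) = 2.2 rad/s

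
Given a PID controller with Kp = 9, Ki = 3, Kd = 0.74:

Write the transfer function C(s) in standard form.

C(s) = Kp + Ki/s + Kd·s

Substituting values: C(s) = 9 + 3/s + 0.74s = (0.74s² + 9s + 3)/s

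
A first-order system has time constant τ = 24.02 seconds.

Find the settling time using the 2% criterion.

For first-order system, 2% settling time ≈ 4τ = 4 × 24.02 = 96.08 s.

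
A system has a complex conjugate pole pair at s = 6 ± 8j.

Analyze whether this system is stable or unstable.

Real part of poles is 6 (> 0, right half-plane). Unstable.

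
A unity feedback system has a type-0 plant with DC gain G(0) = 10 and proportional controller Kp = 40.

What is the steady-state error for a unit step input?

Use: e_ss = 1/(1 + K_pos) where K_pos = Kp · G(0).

K_pos = Kp · G(0) = 40 × 10 = 400. e_ss = 1/(1 + 400) = 0.0025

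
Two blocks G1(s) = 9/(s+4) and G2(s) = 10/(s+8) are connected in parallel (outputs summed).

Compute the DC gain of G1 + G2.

Parallel: G_eq = G1 + G2. DC gain = G1(0) + G2(0) = 9/4 + 10/8 = 2.25 + 1.25 = 3.5.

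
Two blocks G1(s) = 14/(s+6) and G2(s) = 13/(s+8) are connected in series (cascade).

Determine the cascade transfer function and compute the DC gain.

Series: multiply transfer functions. G_eq = 14/(s+6) × 13/(s+8) = 182/((s+6)(s+8)). DC gain = 182/(6×8) = 3.7917.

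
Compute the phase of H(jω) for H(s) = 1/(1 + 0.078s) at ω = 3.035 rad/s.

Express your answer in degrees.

Phase = -arctan(ωτ) = -arctan(3.035 × 0.078) = -13.3°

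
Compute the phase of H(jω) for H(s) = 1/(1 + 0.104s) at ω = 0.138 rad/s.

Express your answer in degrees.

Phase = -arctan(ωτ) = -arctan(0.138 × 0.104) = -0.8°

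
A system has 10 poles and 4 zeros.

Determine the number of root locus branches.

Root locus has n branches where n = number of poles = 10.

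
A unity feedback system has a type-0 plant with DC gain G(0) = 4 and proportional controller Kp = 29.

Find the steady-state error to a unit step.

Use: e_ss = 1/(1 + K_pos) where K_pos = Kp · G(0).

K_pos = Kp · G(0) = 29 × 4 = 116. e_ss = 1/(1 + 116) = 0.0085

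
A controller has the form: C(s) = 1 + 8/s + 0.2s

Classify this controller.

This is a Proportional-Integral-Derivative (PID) controller.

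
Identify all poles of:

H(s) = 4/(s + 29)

Pole is where denominator = 0: s + 29 = 0, so s = -29.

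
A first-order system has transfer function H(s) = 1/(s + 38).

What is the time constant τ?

For H(s) = 1/(s + 1/τ), the pole is at -1/τ = -38, so τ = 1/38 = 0.0263 s.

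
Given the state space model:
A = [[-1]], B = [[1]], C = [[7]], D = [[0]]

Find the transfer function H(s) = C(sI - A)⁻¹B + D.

(sI - A)⁻¹ = 1/(s + 1). H(s) = 7 × 1/(s + 1) + 0 = 7/(s + 1).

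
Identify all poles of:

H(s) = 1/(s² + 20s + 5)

Discriminant = 20² - 4×1×5 = 400 - 20 = 380 > 0, so two distinct real poles. Using quadratic formula: s = (-20 ± √380)/(2×1) = (-20 ± √380)/2, with √380 ≈ 19.4936. s₁ ≈ -0.2532, s₂ ≈ -19.7468. Poles: s₁ = -0.2532, s₂ = -19.7468.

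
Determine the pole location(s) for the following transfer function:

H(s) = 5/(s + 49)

Pole is where denominator = 0: s + 49 = 0, so s = -49.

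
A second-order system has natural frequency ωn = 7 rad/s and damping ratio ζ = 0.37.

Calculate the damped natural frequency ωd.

ωd = ωn√(1 - ζ²) = 7√(1 - 0.37²) = 6.5 rad/s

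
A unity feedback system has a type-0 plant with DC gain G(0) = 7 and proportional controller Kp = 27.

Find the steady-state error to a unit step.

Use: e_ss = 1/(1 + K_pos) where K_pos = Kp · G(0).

K_pos = Kp · G(0) = 27 × 7 = 189. e_ss = 1/(1 + 189) = 0.0053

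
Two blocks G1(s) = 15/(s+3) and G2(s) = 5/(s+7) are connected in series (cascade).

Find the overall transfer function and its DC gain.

Series: multiply transfer functions. G_eq = 15/(s+3) × 5/(s+7) = 75/((s+3)(s+7)). DC gain = 75/(3×7) = 3.5714.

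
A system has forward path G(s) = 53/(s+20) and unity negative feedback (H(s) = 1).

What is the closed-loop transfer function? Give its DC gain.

T(s) = G/(1+GH) = [53/(s+20)] / [1 + 53/(s+20)] = 53/(s+20+53) = 53/(s+73). DC gain = 53/73 = 0.7260.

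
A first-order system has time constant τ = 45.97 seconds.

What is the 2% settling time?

For first-order system, 2% settling time ≈ 4τ = 4 × 45.97 = 183.88 s.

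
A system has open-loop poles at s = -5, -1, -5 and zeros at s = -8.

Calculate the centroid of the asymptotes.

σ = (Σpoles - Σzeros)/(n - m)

σ = (Σpoles - Σzeros)/(n - m) = (-11 - (-8))/(3 - 1) = -3/2 = -1.5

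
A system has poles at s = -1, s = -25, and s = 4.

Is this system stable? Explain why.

Pole(s) at s = 4 are not in the left half-plane. System is unstable.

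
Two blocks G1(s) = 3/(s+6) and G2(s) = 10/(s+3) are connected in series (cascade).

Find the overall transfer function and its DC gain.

Series: multiply transfer functions. G_eq = 3/(s+6) × 10/(s+3) = 30/((s+6)(s+3)). DC gain = 30/(6×3) = 1.6667.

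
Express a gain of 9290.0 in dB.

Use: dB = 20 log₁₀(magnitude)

dB = 20 log₁₀(9290.0) = 79.4 dB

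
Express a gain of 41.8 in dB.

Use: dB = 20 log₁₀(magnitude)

dB = 20 log₁₀(41.8) = 32.4 dB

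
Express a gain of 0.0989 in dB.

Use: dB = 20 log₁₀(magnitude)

dB = 20 log₁₀(0.0989) = -20.1 dB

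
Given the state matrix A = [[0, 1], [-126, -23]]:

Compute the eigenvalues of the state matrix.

det(A - λI) = λ² - (-23)λ + 126 = (λ - (-14))(λ - (-9)). Eigenvalues: -14, -9.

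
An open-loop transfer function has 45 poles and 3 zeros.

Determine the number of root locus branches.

Root locus has n branches where n = number of poles = 45.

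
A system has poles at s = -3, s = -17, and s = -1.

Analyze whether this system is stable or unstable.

All poles are in the left half-plane. System is stable.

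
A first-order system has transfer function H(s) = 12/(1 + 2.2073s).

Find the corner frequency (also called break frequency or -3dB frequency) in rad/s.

Corner frequency = 1/τ = 1/2.2073 = 0.453 rad/s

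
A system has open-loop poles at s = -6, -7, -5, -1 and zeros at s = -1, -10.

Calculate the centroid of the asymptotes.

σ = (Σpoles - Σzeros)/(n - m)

σ = (Σpoles - Σzeros)/(n - m) = (-19 - (-11))/(4 - 2) = -8/2 = -4.0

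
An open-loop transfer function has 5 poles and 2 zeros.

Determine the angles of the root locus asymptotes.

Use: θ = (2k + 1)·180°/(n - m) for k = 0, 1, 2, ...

n - m = 5 - 2 = 3. Angles: θk = (2k + 1)·180°/3 = 60°, 180°, 300°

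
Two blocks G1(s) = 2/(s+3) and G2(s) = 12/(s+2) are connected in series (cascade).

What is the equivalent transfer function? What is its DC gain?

Series: multiply transfer functions. G_eq = 2/(s+3) × 12/(s+2) = 24/((s+3)(s+2)). DC gain = 24/(3×2) = 4.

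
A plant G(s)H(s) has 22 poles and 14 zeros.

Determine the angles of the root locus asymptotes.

n - m = 22 - 14 = 8. Angles: θk = (2k + 1)·180°/8 = 22.5°, 67.5°, 112.5°, 157.5°, 202.5°, 247.5°, 292.5°, 337.5°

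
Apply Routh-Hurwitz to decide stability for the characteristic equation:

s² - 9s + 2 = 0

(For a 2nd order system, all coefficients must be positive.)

Coefficients: 1, -9, 2. b=-9 not positive, so system is unstable.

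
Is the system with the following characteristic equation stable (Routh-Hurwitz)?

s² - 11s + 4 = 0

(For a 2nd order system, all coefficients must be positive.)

Coefficients: 1, -11, 4. b=-11 not positive, so system is unstable.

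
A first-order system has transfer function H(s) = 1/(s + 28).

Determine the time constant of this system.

For H(s) = 1/(s + 1/τ), the pole is at -1/τ = -28, so τ = 1/28 = 0.0357 s.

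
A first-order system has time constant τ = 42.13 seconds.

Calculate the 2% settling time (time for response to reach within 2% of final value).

For first-order system, 2% settling time ≈ 4τ = 4 × 42.13 = 168.52 s.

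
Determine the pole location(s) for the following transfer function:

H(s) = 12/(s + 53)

Pole is where denominator = 0: s + 53 = 0, so s = -53.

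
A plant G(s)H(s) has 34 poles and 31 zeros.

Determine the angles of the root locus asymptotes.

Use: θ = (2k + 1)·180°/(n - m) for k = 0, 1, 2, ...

n - m = 34 - 31 = 3. Angles: θk = (2k + 1)·180°/3 = 60°, 180°, 300°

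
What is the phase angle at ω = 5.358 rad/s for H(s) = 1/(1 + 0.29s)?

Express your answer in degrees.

Phase = -arctan(ωτ) = -arctan(5.358 × 0.29) = -57.2°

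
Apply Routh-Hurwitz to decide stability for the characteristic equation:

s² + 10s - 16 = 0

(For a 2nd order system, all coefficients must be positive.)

Coefficients: 1, 10, -16. c=-16 not positive, so system is unstable.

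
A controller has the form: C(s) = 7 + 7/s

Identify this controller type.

This is a Proportional-Integral (PI) controller.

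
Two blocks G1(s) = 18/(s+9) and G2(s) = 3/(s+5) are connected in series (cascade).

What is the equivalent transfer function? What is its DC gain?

Series: multiply transfer functions. G_eq = 18/(s+9) × 3/(s+5) = 54/((s+9)(s+5)). DC gain = 54/(9×5) = 1.2.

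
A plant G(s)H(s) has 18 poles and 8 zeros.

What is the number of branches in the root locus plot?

Root locus has n branches where n = number of poles = 18.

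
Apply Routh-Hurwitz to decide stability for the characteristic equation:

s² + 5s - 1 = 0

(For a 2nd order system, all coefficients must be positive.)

Coefficients: 1, 5, -1. c=-1 not positive, so system is unstable.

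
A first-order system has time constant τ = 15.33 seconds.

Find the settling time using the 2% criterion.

For first-order system, 2% settling time ≈ 4τ = 4 × 15.33 = 61.32 s.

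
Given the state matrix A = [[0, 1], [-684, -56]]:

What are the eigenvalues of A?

det(A - λI) = λ² - (-56)λ + 684 = (λ - (-38))(λ - (-18)). Eigenvalues: -38, -18.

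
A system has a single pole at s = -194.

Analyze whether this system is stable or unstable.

Pole at s = -194 is in the left half-plane. Stable.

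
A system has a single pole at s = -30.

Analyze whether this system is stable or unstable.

Pole at s = -30 is in the left half-plane. Stable.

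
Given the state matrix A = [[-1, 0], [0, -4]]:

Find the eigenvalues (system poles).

For diagonal matrix, eigenvalues are diagonal entries: λ₁ = -1, λ₂ = -4.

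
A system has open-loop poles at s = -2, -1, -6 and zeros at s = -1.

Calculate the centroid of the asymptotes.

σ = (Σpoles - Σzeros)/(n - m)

σ = (Σpoles - Σzeros)/(n - m) = (-9 - (-1))/(3 - 1) = -8/2 = -4.0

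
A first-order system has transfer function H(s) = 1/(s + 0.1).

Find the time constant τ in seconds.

For H(s) = 1/(s + 1/τ), the pole is at -1/τ = -0.1, so τ = 1/0.1 = 10 s.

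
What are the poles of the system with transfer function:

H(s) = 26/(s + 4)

Pole is where denominator = 0: s + 4 = 0, so s = -4.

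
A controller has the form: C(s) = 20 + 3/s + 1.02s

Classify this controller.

This is a Proportional-Integral-Derivative (PID) controller.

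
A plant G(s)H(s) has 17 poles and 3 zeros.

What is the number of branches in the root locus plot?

Root locus has n branches where n = number of poles = 17.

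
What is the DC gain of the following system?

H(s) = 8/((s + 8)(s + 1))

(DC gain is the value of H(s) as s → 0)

DC gain = H(0) = 8/(8 × 1) = 8/8 = 1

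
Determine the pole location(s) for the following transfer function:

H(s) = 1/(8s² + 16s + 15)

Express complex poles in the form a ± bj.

Discriminant = 16² - 4×8×15 = 256 - 480 = -224 < 0, so the poles are a complex conjugate pair s = (-16 ± j√224)/(2×8). Real part = -16/(2×8) = -16/16 = -1; imaginary part = ±√224/(2×8) ≈ 0.9354. Poles: s = -1 ± 0.9354j.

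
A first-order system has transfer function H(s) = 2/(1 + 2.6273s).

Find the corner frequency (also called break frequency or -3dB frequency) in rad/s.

Corner frequency = 1/τ = 1/2.6273 = 0.381 rad/s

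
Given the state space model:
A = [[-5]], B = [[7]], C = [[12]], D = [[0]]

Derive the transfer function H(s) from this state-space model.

(sI - A)⁻¹ = 1/(s + 5). H(s) = 12 × 7/(s + 5) + 0 = 84/(s + 5).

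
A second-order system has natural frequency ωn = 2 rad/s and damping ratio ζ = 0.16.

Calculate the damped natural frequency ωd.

ωd = ωn√(1 - ζ²) = 2√(1 - 0.16²) = 1.97 rad/s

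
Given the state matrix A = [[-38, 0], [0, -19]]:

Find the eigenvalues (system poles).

For diagonal matrix, eigenvalues are diagonal entries: λ₁ = -38, λ₂ = -19.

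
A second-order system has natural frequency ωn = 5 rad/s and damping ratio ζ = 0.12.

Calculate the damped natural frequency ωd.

ωd = ωn√(1 - ζ²) = 5√(1 - 0.12²) = 4.96 rad/s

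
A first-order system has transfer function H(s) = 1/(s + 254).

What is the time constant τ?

For H(s) = 1/(s + 1/τ), the pole is at -1/τ = -254, so τ = 1/254 = 0.0039 s.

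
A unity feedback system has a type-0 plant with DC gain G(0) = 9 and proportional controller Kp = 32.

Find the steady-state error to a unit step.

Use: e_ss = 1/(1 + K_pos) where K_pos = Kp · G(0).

K_pos = Kp · G(0) = 32 × 9 = 288. e_ss = 1/(1 + 288) = 0.0035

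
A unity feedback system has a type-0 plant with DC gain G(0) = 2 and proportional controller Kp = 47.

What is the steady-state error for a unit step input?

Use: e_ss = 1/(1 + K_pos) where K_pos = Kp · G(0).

K_pos = Kp · G(0) = 47 × 2 = 94. e_ss = 1/(1 + 94) = 0.0105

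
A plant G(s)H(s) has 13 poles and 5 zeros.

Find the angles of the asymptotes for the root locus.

n - m = 13 - 5 = 8. Angles: θk = (2k + 1)·180°/8 = 22.5°, 67.5°, 112.5°, 157.5°, 202.5°, 247.5°, 292.5°, 337.5°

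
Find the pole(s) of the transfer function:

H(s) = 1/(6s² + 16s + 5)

Discriminant = 16² - 4×6×5 = 256 - 120 = 136 > 0, so two distinct real poles. Using quadratic formula: s = (-16 ± √136)/(2×6) = (-16 ± √136)/12, with √136 ≈ 11.6619. s₁ ≈ -0.3615, s₂ ≈ -2.3052. Poles: s₁ = -0.3615, s₂ = -2.3052.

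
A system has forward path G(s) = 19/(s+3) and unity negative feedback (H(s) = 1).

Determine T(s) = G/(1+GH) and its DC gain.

T(s) = G/(1+GH) = [19/(s+3)] / [1 + 19/(s+3)] = 19/(s+3+19) = 19/(s+22). DC gain = 19/22 = 0.8636.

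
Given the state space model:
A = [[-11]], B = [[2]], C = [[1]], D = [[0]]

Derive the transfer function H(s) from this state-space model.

(sI - A)⁻¹ = 1/(s + 11). H(s) = 1 × 2/(s + 11) + 0 = 2/(s + 11).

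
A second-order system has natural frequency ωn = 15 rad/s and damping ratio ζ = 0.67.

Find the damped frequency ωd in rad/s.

ωd = ωn√(1 - ζ²) = 15√(1 - 0.67²) = 11.14 rad/s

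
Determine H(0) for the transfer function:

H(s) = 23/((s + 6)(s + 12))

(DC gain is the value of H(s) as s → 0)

DC gain = H(0) = 23/(6 × 12) = 23/72 = 0.3194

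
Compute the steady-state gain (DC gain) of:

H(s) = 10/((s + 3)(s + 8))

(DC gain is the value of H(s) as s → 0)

DC gain = H(0) = 10/(3 × 8) = 10/24 = 0.4167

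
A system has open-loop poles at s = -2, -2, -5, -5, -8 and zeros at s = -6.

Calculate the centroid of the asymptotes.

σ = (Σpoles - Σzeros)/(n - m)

σ = (Σpoles - Σzeros)/(n - m) = (-22 - (-6))/(5 - 1) = -16/4 = -4.0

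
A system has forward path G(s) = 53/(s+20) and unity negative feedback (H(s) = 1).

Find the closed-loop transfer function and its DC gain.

T(s) = G/(1+GH) = [53/(s+20)] / [1 + 53/(s+20)] = 53/(s+20+53) = 53/(s+73). DC gain = 53/73 = 0.7260.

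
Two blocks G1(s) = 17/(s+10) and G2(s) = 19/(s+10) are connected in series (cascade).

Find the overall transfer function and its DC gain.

Series: multiply transfer functions. G_eq = 17/(s+10) × 19/(s+10) = 323/((s+10)(s+10)). DC gain = 323/(10×10) = 3.23.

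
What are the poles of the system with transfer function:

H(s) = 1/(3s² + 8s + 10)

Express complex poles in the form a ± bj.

Discriminant = 8² - 4×3×10 = 64 - 120 = -56 < 0, so the poles are a complex conjugate pair s = (-8 ± j√56)/(2×3). Real part = -8/(2×3) = -8/6 ≈ -1.3333; imaginary part = ±√56/(2×3) ≈ 1.2472. Poles: s = -1.3333 ± 1.2472j.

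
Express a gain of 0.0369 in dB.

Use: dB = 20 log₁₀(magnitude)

dB = 20 log₁₀(0.0369) = -28.7 dB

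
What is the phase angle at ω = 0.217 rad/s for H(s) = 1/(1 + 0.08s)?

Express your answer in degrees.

Phase = -arctan(ωτ) = -arctan(0.217 × 0.08) = -1.0°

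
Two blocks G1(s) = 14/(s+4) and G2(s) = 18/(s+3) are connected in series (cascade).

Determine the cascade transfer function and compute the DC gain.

Series: multiply transfer functions. G_eq = 14/(s+4) × 18/(s+3) = 252/((s+4)(s+3)). DC gain = 252/(4×3) = 21.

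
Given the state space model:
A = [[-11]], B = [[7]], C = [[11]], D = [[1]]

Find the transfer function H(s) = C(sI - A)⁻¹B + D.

(sI - A)⁻¹ = 1/(s + 11). H(s) = 11×7/(s + 11) + 1 = (s + 88)/(s + 11).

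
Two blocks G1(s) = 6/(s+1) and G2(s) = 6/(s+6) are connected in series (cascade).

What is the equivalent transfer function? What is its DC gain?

Series: multiply transfer functions. G_eq = 6/(s+1) × 6/(s+6) = 36/((s+1)(s+6)). DC gain = 36/(1×6) = 6.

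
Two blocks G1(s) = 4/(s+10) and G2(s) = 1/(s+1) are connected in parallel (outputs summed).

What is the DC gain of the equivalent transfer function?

Parallel: G_eq = G1 + G2. DC gain = G1(0) + G2(0) = 4/10 + 1/1 = 0.4 + 1 = 1.4.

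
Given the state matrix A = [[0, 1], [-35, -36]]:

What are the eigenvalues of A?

det(A - λI) = λ² - (-36)λ + 35 = (λ - (-35))(λ - (-1)). Eigenvalues: -35, -1.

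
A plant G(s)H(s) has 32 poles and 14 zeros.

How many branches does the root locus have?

Root locus has n branches where n = number of poles = 32.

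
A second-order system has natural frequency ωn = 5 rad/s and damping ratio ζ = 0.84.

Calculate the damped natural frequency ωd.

ωd = ωn√(1 - ζ²) = 5√(1 - 0.84²) = 2.71 rad/s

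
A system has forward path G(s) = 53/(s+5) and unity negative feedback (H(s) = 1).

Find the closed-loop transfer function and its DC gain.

T(s) = G/(1+GH) = [53/(s+5)] / [1 + 53/(s+5)] = 53/(s+5+53) = 53/(s+58). DC gain = 53/58 = 0.9138.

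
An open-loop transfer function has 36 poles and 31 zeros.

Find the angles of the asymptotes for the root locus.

n - m = 36 - 31 = 5. Angles: θk = (2k + 1)·180°/5 = 36°, 108°, 180°, 252°, 324°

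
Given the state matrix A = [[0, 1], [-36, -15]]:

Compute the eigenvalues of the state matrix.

det(A - λI) = λ² - (-15)λ + 36 = (λ - (-12))(λ - (-3)). Eigenvalues: -12, -3.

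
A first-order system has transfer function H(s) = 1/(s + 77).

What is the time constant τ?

For H(s) = 1/(s + 1/τ), the pole is at -1/τ = -77, so τ = 1/77 = 0.0130 s.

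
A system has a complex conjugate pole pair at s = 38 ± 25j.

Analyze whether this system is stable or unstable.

Real part of poles is 38 (> 0, right half-plane). Unstable.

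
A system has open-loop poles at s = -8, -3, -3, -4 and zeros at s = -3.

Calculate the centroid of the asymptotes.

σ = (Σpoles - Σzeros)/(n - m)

σ = (Σpoles - Σzeros)/(n - m) = (-18 - (-3))/(4 - 1) = -15/3 = -5.0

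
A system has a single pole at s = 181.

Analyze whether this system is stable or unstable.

Pole at s = 181 is in the right half-plane. Unstable.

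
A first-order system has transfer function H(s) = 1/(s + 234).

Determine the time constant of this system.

For H(s) = 1/(s + 1/τ), the pole is at -1/τ = -234, so τ = 1/234 = 0.0043 s.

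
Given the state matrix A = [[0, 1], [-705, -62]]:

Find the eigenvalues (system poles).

det(A - λI) = λ² - (-62)λ + 705 = (λ - (-47))(λ - (-15)). Eigenvalues: -47, -15.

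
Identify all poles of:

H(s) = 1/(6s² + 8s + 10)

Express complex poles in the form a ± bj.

Discriminant = 8² - 4×6×10 = 64 - 240 = -176 < 0, so the poles are a complex conjugate pair s = (-8 ± j√176)/(2×6). Real part = -8/(2×6) = -8/12 ≈ -0.6667; imaginary part = ±√176/(2×6) ≈ 1.1055. Poles: s = -0.6667 ± 1.1055j.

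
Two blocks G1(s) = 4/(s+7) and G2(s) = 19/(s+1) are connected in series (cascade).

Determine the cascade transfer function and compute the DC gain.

Series: multiply transfer functions. G_eq = 4/(s+7) × 19/(s+1) = 76/((s+7)(s+1)). DC gain = 76/(7×1) = 10.8571.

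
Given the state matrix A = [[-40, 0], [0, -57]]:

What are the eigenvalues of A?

For diagonal matrix, eigenvalues are diagonal entries: λ₁ = -40, λ₂ = -57.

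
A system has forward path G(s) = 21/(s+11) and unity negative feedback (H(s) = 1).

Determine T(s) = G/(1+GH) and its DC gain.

T(s) = G/(1+GH) = [21/(s+11)] / [1 + 21/(s+11)] = 21/(s+11+21) = 21/(s+32). DC gain = 21/32 = 0.65625.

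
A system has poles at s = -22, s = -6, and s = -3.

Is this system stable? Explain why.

All poles are in the left half-plane. System is stable.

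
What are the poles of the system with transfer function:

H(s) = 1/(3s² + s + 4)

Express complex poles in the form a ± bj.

Discriminant = 1² - 4×3×4 = 1 - 48 = -47 < 0, so the poles are a complex conjugate pair s = (-1 ± j√47)/(2×3). Real part = -1/(2×3) = -1/6 ≈ -0.1667; imaginary part = ±√47/(2×3) ≈ 1.1426. Poles: s = -0.1667 ± 1.1426j.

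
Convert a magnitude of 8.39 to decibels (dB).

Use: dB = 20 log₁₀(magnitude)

dB = 20 log₁₀(8.39) = 18.5 dB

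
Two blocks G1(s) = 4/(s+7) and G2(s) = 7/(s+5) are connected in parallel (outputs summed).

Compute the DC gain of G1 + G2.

Parallel: G_eq = G1 + G2. DC gain = G1(0) + G2(0) = 4/7 + 7/5 = 0.5714 + 1.4 = 1.9714.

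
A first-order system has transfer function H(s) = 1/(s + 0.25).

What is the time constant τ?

For H(s) = 1/(s + 1/τ), the pole is at -1/τ = -0.25, so τ = 1/0.25 = 4 s.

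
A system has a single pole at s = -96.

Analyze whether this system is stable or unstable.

Pole at s = -96 is in the left half-plane. Stable.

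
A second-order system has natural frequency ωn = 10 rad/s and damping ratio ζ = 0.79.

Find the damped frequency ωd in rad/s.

ωd = ωn√(1 - ζ²) = 10√(1 - 0.79²) = 6.13 rad/s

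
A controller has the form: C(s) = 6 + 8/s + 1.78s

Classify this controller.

This is a Proportional-Integral-Derivative (PID) controller.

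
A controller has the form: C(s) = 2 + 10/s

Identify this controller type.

This is a Proportional-Integral (PI) controller.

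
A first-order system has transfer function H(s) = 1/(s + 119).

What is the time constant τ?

For H(s) = 1/(s + 1/τ), the pole is at -1/τ = -119, so τ = 1/119 = 0.0084 s.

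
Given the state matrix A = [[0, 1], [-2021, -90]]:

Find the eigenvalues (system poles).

det(A - λI) = λ² - (-90)λ + 2021 = (λ - (-43))(λ - (-47)). Eigenvalues: -43, -47.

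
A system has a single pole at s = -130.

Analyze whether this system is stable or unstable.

Pole at s = -130 is in the left half-plane. Stable.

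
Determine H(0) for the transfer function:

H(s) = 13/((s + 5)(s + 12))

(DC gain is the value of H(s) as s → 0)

DC gain = H(0) = 13/(5 × 12) = 13/60 = 0.2167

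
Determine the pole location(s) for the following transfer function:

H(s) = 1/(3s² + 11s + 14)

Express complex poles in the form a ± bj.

Discriminant = 11² - 4×3×14 = 121 - 168 = -47 < 0, so the poles are a complex conjugate pair s = (-11 ± j√47)/(2×3). Real part = -11/(2×3) = -11/6 ≈ -1.8333; imaginary part = ±√47/(2×3) ≈ 1.1426. Poles: s = -1.8333 ± 1.1426j.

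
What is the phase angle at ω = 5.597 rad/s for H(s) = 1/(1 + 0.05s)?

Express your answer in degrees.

Phase = -arctan(ωτ) = -arctan(5.597 × 0.05) = -15.6°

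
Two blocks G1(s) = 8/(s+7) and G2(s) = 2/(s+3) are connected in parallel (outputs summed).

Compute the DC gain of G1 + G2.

Parallel: G_eq = G1 + G2. DC gain = G1(0) + G2(0) = 8/7 + 2/3 = 1.1429 + 0.6667 = 1.8095.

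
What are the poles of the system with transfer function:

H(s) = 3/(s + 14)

Pole is where denominator = 0: s + 14 = 0, so s = -14.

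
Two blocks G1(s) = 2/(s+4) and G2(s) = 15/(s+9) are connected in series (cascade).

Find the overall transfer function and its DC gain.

Series: multiply transfer functions. G_eq = 2/(s+4) × 15/(s+9) = 30/((s+4)(s+9)). DC gain = 30/(4×9) = 0.8333.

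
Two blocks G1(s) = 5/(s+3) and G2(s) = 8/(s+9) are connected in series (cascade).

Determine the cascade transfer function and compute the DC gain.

Series: multiply transfer functions. G_eq = 5/(s+3) × 8/(s+9) = 40/((s+3)(s+9)). DC gain = 40/(3×9) = 1.4815.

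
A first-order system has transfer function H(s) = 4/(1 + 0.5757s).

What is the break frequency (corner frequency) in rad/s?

Corner frequency = 1/τ = 1/0.5757 = 1.737 rad/s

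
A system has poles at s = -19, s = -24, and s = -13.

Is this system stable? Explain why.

All poles are in the left half-plane. System is stable.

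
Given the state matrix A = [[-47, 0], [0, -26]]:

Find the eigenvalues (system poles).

For diagonal matrix, eigenvalues are diagonal entries: λ₁ = -47, λ₂ = -26.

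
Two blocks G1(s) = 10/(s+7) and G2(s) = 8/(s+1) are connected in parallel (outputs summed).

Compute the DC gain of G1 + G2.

Parallel: G_eq = G1 + G2. DC gain = G1(0) + G2(0) = 10/7 + 8/1 = 1.4286 + 8 = 9.4286.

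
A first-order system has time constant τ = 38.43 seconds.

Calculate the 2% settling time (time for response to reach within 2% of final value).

For first-order system, 2% settling time ≈ 4τ = 4 × 38.43 = 153.72 s.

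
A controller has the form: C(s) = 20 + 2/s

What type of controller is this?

This is a Proportional-Integral (PI) controller.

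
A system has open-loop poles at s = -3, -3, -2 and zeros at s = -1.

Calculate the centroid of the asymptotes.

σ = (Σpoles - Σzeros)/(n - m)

σ = (Σpoles - Σzeros)/(n - m) = (-8 - (-1))/(3 - 1) = -7/2 = -3.5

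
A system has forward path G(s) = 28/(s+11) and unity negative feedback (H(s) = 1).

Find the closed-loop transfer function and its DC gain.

T(s) = G/(1+GH) = [28/(s+11)] / [1 + 28/(s+11)] = 28/(s+11+28) = 28/(s+39). DC gain = 28/39 = 0.7179.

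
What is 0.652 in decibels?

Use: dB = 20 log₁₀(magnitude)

dB = 20 log₁₀(0.652) = -3.7 dB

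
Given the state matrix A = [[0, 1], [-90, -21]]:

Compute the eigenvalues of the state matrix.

det(A - λI) = λ² - (-21)λ + 90 = (λ - (-15))(λ - (-6)). Eigenvalues: -15, -6.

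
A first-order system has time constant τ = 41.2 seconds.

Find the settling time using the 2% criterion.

For first-order system, 2% settling time ≈ 4τ = 4 × 41.2 = 164.8 s.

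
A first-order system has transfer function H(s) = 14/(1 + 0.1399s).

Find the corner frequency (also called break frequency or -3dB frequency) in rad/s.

Corner frequency = 1/τ = 1/0.1399 = 7.148 rad/s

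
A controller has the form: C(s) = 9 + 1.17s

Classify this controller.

This is a Proportional-Derivative (PD) controller.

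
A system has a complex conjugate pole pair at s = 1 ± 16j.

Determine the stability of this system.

Real part of poles is 1 (> 0, right half-plane). Unstable.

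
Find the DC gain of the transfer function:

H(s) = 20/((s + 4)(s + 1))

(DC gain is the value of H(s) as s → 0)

DC gain = H(0) = 20/(4 × 1) = 20/4 = 5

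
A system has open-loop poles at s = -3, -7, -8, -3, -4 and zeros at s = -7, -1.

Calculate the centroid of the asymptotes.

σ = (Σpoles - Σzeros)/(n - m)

σ = (Σpoles - Σzeros)/(n - m) = (-25 - (-8))/(5 - 2) = -17/3 = -5.67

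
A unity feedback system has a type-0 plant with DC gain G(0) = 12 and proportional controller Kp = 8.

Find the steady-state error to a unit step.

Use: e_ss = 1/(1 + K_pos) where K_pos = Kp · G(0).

K_pos = Kp · G(0) = 8 × 12 = 96. e_ss = 1/(1 + 96) = 0.0103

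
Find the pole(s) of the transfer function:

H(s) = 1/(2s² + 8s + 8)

Discriminant = 8² - 4×2×8 = 64 - 64 = 0, so there is a repeated real pole at s = -8/(2×2) = -8/4 = -2. Pole: s = -2 (repeated, multiplicity 2).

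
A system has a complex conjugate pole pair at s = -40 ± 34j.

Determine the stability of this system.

Real part of poles is -40 (< 0, left half-plane). Stable.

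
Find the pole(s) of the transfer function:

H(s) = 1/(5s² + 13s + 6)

Discriminant = 13² - 4×5×6 = 169 - 120 = 49 > 0, so two distinct real poles. Using quadratic formula: s = (-13 ± √49)/(2×5) = (-13 ± √49)/10, with √49 = 7. s₁ = -6/10 = -0.6, s₂ = -20/10 = -2. Poles: s₁ = -0.6, s₂ = -2.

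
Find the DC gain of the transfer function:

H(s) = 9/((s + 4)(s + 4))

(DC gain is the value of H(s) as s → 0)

DC gain = H(0) = 9/(4 × 4) = 9/16 = 0.5625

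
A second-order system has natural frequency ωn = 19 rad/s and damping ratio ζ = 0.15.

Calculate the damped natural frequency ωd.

ωd = ωn√(1 - ζ²) = 19√(1 - 0.15²) = 18.79 rad/s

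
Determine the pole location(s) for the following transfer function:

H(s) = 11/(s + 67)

Pole is where denominator = 0: s + 67 = 0, so s = -67.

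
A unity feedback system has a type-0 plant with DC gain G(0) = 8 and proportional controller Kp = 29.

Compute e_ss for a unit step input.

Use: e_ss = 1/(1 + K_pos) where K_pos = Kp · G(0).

K_pos = Kp · G(0) = 29 × 8 = 232. e_ss = 1/(1 + 232) = 0.0043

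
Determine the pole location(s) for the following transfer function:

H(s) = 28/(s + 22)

Pole is where denominator = 0: s + 22 = 0, so s = -22.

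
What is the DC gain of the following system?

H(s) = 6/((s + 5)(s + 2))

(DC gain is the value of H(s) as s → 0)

DC gain = H(0) = 6/(5 × 2) = 6/10 = 0.6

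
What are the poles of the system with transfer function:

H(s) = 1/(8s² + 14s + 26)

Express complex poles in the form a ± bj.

Discriminant = 14² - 4×8×26 = 196 - 832 = -636 < 0, so the poles are a complex conjugate pair s = (-14 ± j√636)/(2×8). Real part = -14/(2×8) = -14/16 = -0.875; imaginary part = ±√636/(2×8) ≈ 1.5762. Poles: s = -0.875 ± 1.5762j.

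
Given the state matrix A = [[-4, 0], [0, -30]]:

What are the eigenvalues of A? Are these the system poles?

For diagonal matrix, eigenvalues are diagonal entries: λ₁ = -4, λ₂ = -30. Eigenvalues of A = system poles.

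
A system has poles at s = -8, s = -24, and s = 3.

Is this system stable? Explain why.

Pole(s) at s = 3 are not in the left half-plane. System is unstable.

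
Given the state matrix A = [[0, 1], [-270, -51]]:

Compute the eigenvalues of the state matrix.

det(A - λI) = λ² - (-51)λ + 270 = (λ - (-45))(λ - (-6)). Eigenvalues: -45, -6.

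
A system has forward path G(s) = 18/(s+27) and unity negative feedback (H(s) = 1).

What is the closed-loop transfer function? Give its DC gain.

T(s) = G/(1+GH) = [18/(s+27)] / [1 + 18/(s+27)] = 18/(s+27+18) = 18/(s+45). DC gain = 18/45 = 0.4.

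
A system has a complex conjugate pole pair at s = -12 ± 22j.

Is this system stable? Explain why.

Real part of poles is -12 (< 0, left half-plane). Stable.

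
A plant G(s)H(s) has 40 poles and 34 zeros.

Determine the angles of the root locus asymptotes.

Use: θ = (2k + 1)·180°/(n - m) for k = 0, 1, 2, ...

n - m = 40 - 34 = 6. Angles: θk = (2k + 1)·180°/6 = 30°, 90°, 150°, 210°, 270°, 330°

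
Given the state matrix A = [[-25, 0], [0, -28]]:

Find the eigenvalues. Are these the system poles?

For diagonal matrix, eigenvalues are diagonal entries: λ₁ = -25, λ₂ = -28. Eigenvalues of A = system poles.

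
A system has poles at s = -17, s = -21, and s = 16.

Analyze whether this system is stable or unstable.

Pole(s) at s = 16 are not in the left half-plane. System is unstable.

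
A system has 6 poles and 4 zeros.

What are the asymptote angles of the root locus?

n - m = 6 - 4 = 2. Angles: θk = (2k + 1)·180°/2 = 90°, 270°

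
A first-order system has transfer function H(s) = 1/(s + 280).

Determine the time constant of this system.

For H(s) = 1/(s + 1/τ), the pole is at -1/τ = -280, so τ = 1/280 = 0.0036 s.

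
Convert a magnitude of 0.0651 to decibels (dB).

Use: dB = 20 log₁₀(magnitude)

dB = 20 log₁₀(0.0651) = -23.7 dB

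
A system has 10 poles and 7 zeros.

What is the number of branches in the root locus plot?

Root locus has n branches where n = number of poles = 10.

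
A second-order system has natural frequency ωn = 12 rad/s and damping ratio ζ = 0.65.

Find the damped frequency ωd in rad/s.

ωd = ωn√(1 - ζ²) = 12√(1 - 0.65²) = 9.12 rad/s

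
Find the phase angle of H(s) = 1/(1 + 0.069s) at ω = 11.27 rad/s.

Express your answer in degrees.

Phase = -arctan(ωτ) = -arctan(11.27 × 0.069) = -37.9°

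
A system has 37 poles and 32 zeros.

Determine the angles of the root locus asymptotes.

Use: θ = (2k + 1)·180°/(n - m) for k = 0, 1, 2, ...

n - m = 37 - 32 = 5. Angles: θk = (2k + 1)·180°/5 = 36°, 108°, 180°, 252°, 324°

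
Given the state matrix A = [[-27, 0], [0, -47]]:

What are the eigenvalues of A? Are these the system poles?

For diagonal matrix, eigenvalues are diagonal entries: λ₁ = -27, λ₂ = -47. Eigenvalues of A = system poles.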